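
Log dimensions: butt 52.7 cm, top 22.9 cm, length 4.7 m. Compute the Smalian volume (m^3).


Smalian: V = (A1 + A2)/2 * L,  A = pi*(D/200)^2
A1 = pi*(52.7/200)^2 = 0.218128 m^2
A2 = pi*(22.9/200)^2 = 0.041187 m^2
V = (0.218128+0.041187)/2*4.7 = 0.6094 m^3

0.6094


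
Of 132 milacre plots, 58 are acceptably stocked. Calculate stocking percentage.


Formula: Stocking % = stocked plots / total plots * 100
Stocking = 58 / 132 * 100
Stocking = 0.4394 * 100 = 43.9%

43.9


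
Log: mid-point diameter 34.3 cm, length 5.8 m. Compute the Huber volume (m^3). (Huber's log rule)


Huber: V = Am * L,  Am = pi*(Dm/200)^2
Am = pi*(34.3/200)^2 = 0.092401 m^2
V = 0.092401*5.8 = 0.5359 m^3

0.5359


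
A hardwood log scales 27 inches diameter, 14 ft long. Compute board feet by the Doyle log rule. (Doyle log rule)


Doyle: BF = (D - 4)^2 * L / 16
Adjusted diameter = 27 - 4 = 23 in
(D-4)^2 = 23^2 = 529
BF = 529 * 14 / 16 = 463 BF

463


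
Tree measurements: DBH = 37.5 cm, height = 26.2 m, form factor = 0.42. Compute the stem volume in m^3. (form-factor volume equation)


Formula: V = pi * (DBH/200)^2 * H * ff
Radius = DBH/200 = 37.5/200 = 0.1875 m
Radius^2 = 0.1875^2 = 0.03515625 m^2
V = pi * 0.03515625 * 26.2 * 0.42
V = 1.215 m^3

1.215


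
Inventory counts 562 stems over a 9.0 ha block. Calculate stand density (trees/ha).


Formula: Stand Density = N_trees / Area_ha
Density = 562 trees / 9.0 ha
Density = 62 trees/ha

62


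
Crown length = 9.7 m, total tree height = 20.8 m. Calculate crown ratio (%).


Formula: Crown Ratio = (Crown Length / Total Height) * 100
CR = (9.7 m / 20.8 m) * 100
CR = 0.4663 * 100 = 46.6%

46.6


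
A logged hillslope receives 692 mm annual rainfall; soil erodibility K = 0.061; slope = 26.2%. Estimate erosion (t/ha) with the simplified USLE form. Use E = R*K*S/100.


Formula: E = R * K * S / 100  (simplified USLE)
R * K = 692 * 0.061 = 42.212
E = 42.212 * 26.2 / 100 = 11.06 t/ha

11.06


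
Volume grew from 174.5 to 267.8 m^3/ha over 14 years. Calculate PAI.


Formula: PAI = (V_T2 - V_T1) / (T2 - T1)
Volume increment = 267.8 - 174.5 = 93.3 m^3/ha
PAI = 93.3 / 14 = 6.66 m^3/ha/year

6.66


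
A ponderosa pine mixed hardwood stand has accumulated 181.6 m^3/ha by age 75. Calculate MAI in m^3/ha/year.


Formula: MAI = Total Volume / Stand Age
MAI = 181.6 m^3/ha / 75 years
MAI = 2.42 m^3/ha/year

2.42


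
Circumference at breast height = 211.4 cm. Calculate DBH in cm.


Formula: DBH = C / pi
DBH = 211.4 / pi
pi = 3.14159...
DBH = 67.3 cm

67.3


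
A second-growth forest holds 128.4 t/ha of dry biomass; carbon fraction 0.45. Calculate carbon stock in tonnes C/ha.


Formula: Carbon Stock = Biomass * Carbon Fraction
C = 128.4 t/ha * 0.45
C = 57.8 t C/ha

57.8


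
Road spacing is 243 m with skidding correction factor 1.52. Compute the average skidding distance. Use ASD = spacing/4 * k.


Formula: ASD = (spacing / 4) * correction
Uncorrected distance = spacing / 4 = 243 / 4 = 60.75 m
ASD = 60.75 * 1.52 = 92 m

92


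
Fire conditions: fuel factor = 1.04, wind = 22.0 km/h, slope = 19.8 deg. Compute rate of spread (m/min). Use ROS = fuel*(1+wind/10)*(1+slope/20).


Formula: ROS = fuel * (1 + wind/10) * (1 + slope/20)
Wind factor = 1 + 22.0/10 = 3.2
Slope factor = 1 + 19.8/20 = 1.99
ROS = 1.04 * 3.2 * 1.99 = 6.62 m/min

6.62


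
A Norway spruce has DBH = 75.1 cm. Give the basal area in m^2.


Formula: BA = pi * (DBH/2)^2 / 10000  (cm^2 to m^2)
Radius = DBH/2 = 75.1/2 = 37.55 cm
BA = pi * 37.55^2 / 10000
   = 4429.6535 cm^2 / 10000
   = 0.443 m^2

0.443


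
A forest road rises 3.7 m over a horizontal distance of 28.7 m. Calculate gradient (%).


Formula: Gradient = rise / run * 100
Gradient = 3.7 / 28.7 * 100 = 12.9%

12.9


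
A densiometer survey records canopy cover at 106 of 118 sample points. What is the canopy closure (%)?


Formula: Canopy closure = covered points / total points * 100
Closure = 106 / 118 * 100
Closure = 0.8983 * 100 = 89.8%

89.8


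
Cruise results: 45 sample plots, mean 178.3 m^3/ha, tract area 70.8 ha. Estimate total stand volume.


Formula: Total Volume = Mean Volume per ha * Total Area
Total Volume = 178.3 m^3/ha * 70.8 ha
Total Volume = 12624 m^3

12624


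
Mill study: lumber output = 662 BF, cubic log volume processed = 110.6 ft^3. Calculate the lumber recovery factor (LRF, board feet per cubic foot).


Formula: LRF = Lumber Output (BF) / Log Input (ft^3)
LRF = 662 BF / 110.6 ft^3
LRF = 5.99 BF/ft^3

5.99


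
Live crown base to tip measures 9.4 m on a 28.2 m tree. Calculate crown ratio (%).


Formula: Crown Ratio = (Crown Length / Total Height) * 100
CR = (9.4 m / 28.2 m) * 100
CR = 0.3333 * 100 = 33.3%

33.3


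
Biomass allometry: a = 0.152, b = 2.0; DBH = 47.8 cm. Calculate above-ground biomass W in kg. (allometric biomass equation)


Formula: W = a * DBH^b  (allometric power law)
DBH^b = 47.8^2.0 = 2284.84
W = 0.152 * 2284.84 = 347.3 kg

347.3


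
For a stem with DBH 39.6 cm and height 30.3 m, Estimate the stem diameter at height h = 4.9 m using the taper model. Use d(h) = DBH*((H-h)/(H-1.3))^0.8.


Taper: d(h) = DBH * ((H - h) / (H - 1.3))^0.8
Numerator = H - h = 30.3 - 4.9 = 25.4 m
Denominator = H - 1.3 = 30.3 - 1.3 = 29.0 m
Ratio = 25.4 / 29.0 = 0.87586
d = 39.6 * 0.87586^0.8 = 35.6 cm

35.6


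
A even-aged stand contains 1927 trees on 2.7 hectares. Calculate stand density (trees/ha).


Formula: Stand Density = N_trees / Area_ha
Density = 1927 trees / 2.7 ha
Density = 714 trees/ha

714


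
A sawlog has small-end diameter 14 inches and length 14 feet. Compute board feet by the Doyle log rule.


Doyle: BF = (D - 4)^2 * L / 16
Adjusted diameter = 14 - 4 = 10 in
(D-4)^2 = 10^2 = 100
BF = 100 * 14 / 16 = 88 BF

88


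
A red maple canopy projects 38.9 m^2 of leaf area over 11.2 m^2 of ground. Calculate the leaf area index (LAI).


Formula: LAI = total leaf area / ground area  (dimensionless)
LAI = 38.9 m^2 / 11.2 m^2
LAI = 3.47

3.47


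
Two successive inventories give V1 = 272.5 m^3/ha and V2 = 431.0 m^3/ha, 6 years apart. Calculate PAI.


Formula: PAI = (V_T2 - V_T1) / (T2 - T1)
Volume increment = 431.0 - 272.5 = 158.5 m^3/ha
PAI = 158.5 / 6 = 26.42 m^3/ha/year

26.42


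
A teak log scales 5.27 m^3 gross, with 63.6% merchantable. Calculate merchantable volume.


Formula: MV = V_total * (merchantable_pct / 100)
Merchantable fraction = 63.6% / 100 = 0.636
MV = 5.27 m^3 * 0.636 = 3.352 m^3

3.352


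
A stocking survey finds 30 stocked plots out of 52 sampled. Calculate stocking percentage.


Formula: Stocking % = stocked plots / total plots * 100
Stocking = 30 / 52 * 100
Stocking = 0.5769 * 100 = 57.7%

57.7


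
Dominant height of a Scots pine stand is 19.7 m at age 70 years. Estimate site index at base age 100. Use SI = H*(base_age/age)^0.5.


Formula: SI = H_dom * (base_age / age)^0.5
Age ratio = 100 / 70 = 1.42857
sqrt(age_ratio) = 1.19523
SI = 19.7 * 1.19523 = 23.5 m

23.5


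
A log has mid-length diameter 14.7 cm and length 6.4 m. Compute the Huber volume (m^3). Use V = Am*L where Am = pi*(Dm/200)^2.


Huber: V = Am * L,  Am = pi*(Dm/200)^2
Am = pi*(14.7/200)^2 = 0.016972 m^2
V = 0.016972*6.4 = 0.1086 m^3

0.1086


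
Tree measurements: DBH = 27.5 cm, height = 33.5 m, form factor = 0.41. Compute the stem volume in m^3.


Formula: V = pi * (DBH/200)^2 * H * ff
Radius = DBH/200 = 27.5/200 = 0.1375 m
Radius^2 = 0.1375^2 = 0.01890625 m^2
V = pi * 0.01890625 * 33.5 * 0.41
V = 0.816 m^3

0.816


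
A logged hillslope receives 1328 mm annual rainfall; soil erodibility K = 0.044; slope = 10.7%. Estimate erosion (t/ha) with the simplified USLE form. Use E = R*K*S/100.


Formula: E = R * K * S / 100  (simplified USLE)
R * K = 1328 * 0.044 = 58.432
E = 58.432 * 10.7 / 100 = 6.25 t/ha

6.25


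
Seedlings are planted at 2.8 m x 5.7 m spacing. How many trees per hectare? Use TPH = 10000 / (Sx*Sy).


Formula: TPH = 10000 m^2/ha / (spacing_x * spacing_y)
Area per tree = 2.8 m * 5.7 m = 15.96 m^2
TPH = 10000 / 15.96 = 627 trees/ha

627


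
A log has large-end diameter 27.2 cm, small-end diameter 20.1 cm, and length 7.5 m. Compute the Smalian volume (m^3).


Smalian: V = (A1 + A2)/2 * L,  A = pi*(D/200)^2
A1 = pi*(27.2/200)^2 = 0.058107 m^2
A2 = pi*(20.1/200)^2 = 0.031731 m^2
V = (0.058107+0.031731)/2*7.5 = 0.3369 m^3

0.3369


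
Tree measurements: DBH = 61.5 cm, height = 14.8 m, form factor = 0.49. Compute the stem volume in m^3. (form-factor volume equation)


Formula: V = pi * (DBH/200)^2 * H * ff
Radius = DBH/200 = 61.5/200 = 0.3075 m
Radius^2 = 0.3075^2 = 0.09455625 m^2
V = pi * 0.09455625 * 14.8 * 0.49
V = 2.154 m^3

2.154


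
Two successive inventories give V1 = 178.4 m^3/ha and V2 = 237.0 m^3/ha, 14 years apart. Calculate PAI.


Formula: PAI = (V_T2 - V_T1) / (T2 - T1)
Volume increment = 237.0 - 178.4 = 58.6 m^3/ha
PAI = 58.6 / 14 = 4.19 m^3/ha/year

4.19


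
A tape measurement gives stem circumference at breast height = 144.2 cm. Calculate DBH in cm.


Formula: DBH = C / pi
DBH = 144.2 / pi
pi = 3.14159...
DBH = 45.9 cm

45.9


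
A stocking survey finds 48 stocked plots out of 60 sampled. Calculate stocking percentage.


Formula: Stocking % = stocked plots / total plots * 100
Stocking = 48 / 60 * 100
Stocking = 0.8 * 100 = 80.0%

80.0


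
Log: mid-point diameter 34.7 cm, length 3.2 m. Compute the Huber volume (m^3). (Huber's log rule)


Huber: V = Am * L,  Am = pi*(Dm/200)^2
Am = pi*(34.7/200)^2 = 0.094569 m^2
V = 0.094569*3.2 = 0.3026 m^3

0.3026


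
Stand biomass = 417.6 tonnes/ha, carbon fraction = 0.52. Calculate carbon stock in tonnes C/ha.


Formula: Carbon Stock = Biomass * Carbon Fraction
C = 417.6 t/ha * 0.52
C = 217.2 t C/ha

217.2


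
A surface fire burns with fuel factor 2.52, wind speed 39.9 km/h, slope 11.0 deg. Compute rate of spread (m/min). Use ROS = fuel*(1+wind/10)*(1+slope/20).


Formula: ROS = fuel * (1 + wind/10) * (1 + slope/20)
Wind factor = 1 + 39.9/10 = 4.99
Slope factor = 1 + 11.0/20 = 1.55
ROS = 2.52 * 4.99 * 1.55 = 19.49 m/min

19.49


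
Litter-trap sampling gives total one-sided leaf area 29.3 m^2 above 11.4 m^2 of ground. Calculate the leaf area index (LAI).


Formula: LAI = total leaf area / ground area  (dimensionless)
LAI = 29.3 m^2 / 11.4 m^2
LAI = 2.57

2.57


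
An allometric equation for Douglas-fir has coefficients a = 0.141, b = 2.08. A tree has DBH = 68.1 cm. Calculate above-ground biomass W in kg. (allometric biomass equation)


Formula: W = a * DBH^b  (allometric power law)
DBH^b = 68.1^2.08 = 6500.4885
W = 0.141 * 6500.4885 = 916.6 kg

916.6


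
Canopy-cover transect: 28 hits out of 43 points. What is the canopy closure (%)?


Formula: Canopy closure = covered points / total points * 100
Closure = 28 / 43 * 100
Closure = 0.6512 * 100 = 65.1%

65.1


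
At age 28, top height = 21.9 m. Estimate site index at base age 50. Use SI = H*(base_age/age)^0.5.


Formula: SI = H_dom * (base_age / age)^0.5
Age ratio = 50 / 28 = 1.78571
sqrt(age_ratio) = 1.33631
SI = 21.9 * 1.33631 = 29.3 m

29.3


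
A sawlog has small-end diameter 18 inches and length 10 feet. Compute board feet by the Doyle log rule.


Doyle: BF = (D - 4)^2 * L / 16
Adjusted diameter = 18 - 4 = 14 in
(D-4)^2 = 14^2 = 196
BF = 196 * 10 / 16 = 123 BF

123


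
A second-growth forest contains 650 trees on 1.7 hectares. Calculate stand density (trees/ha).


Formula: Stand Density = N_trees / Area_ha
Density = 650 trees / 1.7 ha
Density = 382 trees/ha

382


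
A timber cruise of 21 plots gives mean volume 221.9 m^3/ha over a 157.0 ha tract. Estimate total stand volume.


Formula: Total Volume = Mean Volume per ha * Total Area
Total Volume = 221.9 m^3/ha * 157.0 ha
Total Volume = 34838 m^3

34838


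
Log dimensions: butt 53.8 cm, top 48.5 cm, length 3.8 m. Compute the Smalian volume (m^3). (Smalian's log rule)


Smalian: V = (A1 + A2)/2 * L,  A = pi*(D/200)^2
A1 = pi*(53.8/200)^2 = 0.227329 m^2
A2 = pi*(48.5/200)^2 = 0.184745 m^2
V = (0.227329+0.184745)/2*3.8 = 0.7829 m^3

0.7829


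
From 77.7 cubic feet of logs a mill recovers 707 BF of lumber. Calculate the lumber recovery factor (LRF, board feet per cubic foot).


Formula: LRF = Lumber Output (BF) / Log Input (ft^3)
LRF = 707 BF / 77.7 ft^3
LRF = 9.1 BF/ft^3

9.1


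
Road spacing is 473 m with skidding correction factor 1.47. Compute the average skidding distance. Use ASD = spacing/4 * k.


Formula: ASD = (spacing / 4) * correction
Uncorrected distance = spacing / 4 = 473 / 4 = 118.25 m
ASD = 118.25 * 1.47 = 174 m

174


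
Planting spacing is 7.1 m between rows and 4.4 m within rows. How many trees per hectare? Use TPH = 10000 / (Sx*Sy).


Formula: TPH = 10000 m^2/ha / (spacing_x * spacing_y)
Area per tree = 7.1 m * 4.4 m = 31.24 m^2
TPH = 10000 / 31.24 = 320 trees/ha

320


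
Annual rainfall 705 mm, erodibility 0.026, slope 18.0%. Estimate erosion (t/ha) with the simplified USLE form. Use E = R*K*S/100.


Formula: E = R * K * S / 100  (simplified USLE)
R * K = 705 * 0.026 = 18.33
E = 18.33 * 18.0 / 100 = 3.3 t/ha

3.3


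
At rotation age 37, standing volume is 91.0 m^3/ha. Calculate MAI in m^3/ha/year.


Formula: MAI = Total Volume / Stand Age
MAI = 91.0 m^3/ha / 37 years
MAI = 2.46 m^3/ha/year

2.46


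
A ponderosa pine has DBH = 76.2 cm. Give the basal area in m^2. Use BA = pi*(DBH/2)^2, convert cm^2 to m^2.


Formula: BA = pi * (DBH/2)^2 / 10000  (cm^2 to m^2)
Radius = DBH/2 = 76.2/2 = 38.1 cm
BA = pi * 38.1^2 / 10000
   = 4560.3673 cm^2 / 10000
   = 0.456 m^2

0.456


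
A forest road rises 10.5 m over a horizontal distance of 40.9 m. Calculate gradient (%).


Formula: Gradient = rise / run * 100
Gradient = 10.5 / 40.9 * 100 = 25.7%

25.7


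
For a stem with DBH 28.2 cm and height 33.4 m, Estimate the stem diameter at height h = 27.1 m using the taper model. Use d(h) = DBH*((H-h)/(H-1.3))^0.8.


Taper: d(h) = DBH * ((H - h) / (H - 1.3))^0.8
Numerator = H - h = 33.4 - 27.1 = 6.3 m
Denominator = H - 1.3 = 33.4 - 1.3 = 32.1 m
Ratio = 6.3 / 32.1 = 0.19626
d = 28.2 * 0.19626^0.8 = 7.7 cm

7.7


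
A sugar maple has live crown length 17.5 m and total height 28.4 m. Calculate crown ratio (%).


Formula: Crown Ratio = (Crown Length / Total Height) * 100
CR = (17.5 m / 28.4 m) * 100
CR = 0.6162 * 100 = 61.6%

61.6


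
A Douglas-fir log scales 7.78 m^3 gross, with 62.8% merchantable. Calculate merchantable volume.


Formula: MV = V_total * (merchantable_pct / 100)
Merchantable fraction = 62.8% / 100 = 0.628
MV = 7.78 m^3 * 0.628 = 4.886 m^3

4.886


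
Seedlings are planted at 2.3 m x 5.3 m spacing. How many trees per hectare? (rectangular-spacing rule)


Formula: TPH = 10000 m^2/ha / (spacing_x * spacing_y)
Area per tree = 2.3 m * 5.3 m = 12.19 m^2
TPH = 10000 / 12.19 = 820 trees/ha

820


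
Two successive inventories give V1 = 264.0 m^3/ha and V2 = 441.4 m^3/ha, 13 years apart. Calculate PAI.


Formula: PAI = (V_T2 - V_T1) / (T2 - T1)
Volume increment = 441.4 - 264.0 = 177.4 m^3/ha
PAI = 177.4 / 13 = 13.65 m^3/ha/year

13.65


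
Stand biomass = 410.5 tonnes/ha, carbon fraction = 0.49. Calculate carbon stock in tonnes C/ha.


Formula: Carbon Stock = Biomass * Carbon Fraction
C = 410.5 t/ha * 0.49
C = 201.1 t C/ha

201.1


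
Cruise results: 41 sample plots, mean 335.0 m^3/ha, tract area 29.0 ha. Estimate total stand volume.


Formula: Total Volume = Mean Volume per ha * Total Area
Total Volume = 335.0 m^3/ha * 29.0 ha
Total Volume = 9715 m^3

9715


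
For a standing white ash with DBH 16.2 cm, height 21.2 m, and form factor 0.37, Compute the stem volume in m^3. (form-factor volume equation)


Formula: V = pi * (DBH/200)^2 * H * ff
Radius = DBH/200 = 16.2/200 = 0.081 m
Radius^2 = 0.081^2 = 0.006561 m^2
V = pi * 0.006561 * 21.2 * 0.37
V = 0.162 m^3

0.162


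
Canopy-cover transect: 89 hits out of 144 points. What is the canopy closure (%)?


Formula: Canopy closure = covered points / total points * 100
Closure = 89 / 144 * 100
Closure = 0.6181 * 100 = 61.8%

61.8


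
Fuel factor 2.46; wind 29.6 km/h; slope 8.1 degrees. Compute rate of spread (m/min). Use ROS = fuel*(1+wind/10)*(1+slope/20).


Formula: ROS = fuel * (1 + wind/10) * (1 + slope/20)
Wind factor = 1 + 29.6/10 = 3.96
Slope factor = 1 + 8.1/20 = 1.405
ROS = 2.46 * 3.96 * 1.405 = 13.69 m/min

13.69


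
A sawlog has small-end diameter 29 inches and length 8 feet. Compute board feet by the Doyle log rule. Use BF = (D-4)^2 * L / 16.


Doyle: BF = (D - 4)^2 * L / 16
Adjusted diameter = 29 - 4 = 25 in
(D-4)^2 = 25^2 = 625
BF = 625 * 8 / 16 = 313 BF

313


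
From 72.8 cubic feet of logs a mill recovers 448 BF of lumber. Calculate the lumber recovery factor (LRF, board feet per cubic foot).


Formula: LRF = Lumber Output (BF) / Log Input (ft^3)
LRF = 448 BF / 72.8 ft^3
LRF = 6.15 BF/ft^3

6.15


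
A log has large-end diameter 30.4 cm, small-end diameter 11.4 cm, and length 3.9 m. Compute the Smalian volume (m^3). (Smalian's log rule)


Smalian: V = (A1 + A2)/2 * L,  A = pi*(D/200)^2
A1 = pi*(30.4/200)^2 = 0.072583 m^2
A2 = pi*(11.4/200)^2 = 0.010207 m^2
V = (0.072583+0.010207)/2*3.9 = 0.1614 m^3

0.1614


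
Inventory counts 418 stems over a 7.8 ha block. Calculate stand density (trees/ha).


Formula: Stand Density = N_trees / Area_ha
Density = 418 trees / 7.8 ha
Density = 54 trees/ha

54


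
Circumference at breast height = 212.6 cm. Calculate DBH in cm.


Formula: DBH = C / pi
DBH = 212.6 / pi
pi = 3.14159...
DBH = 67.7 cm

67.7


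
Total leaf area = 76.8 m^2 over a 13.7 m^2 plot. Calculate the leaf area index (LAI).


Formula: LAI = total leaf area / ground area  (dimensionless)
LAI = 76.8 m^2 / 13.7 m^2
LAI = 5.61

5.61


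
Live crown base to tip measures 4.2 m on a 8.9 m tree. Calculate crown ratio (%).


Formula: Crown Ratio = (Crown Length / Total Height) * 100
CR = (4.2 m / 8.9 m) * 100
CR = 0.4719 * 100 = 47.2%

47.2


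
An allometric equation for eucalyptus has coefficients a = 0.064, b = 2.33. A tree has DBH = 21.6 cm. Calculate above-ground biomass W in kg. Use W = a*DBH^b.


Formula: W = a * DBH^b  (allometric power law)
DBH^b = 21.6^2.33 = 1286.1074
W = 0.064 * 1286.1074 = 82.3 kg

82.3


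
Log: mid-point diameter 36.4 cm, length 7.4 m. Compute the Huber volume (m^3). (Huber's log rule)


Huber: V = Am * L,  Am = pi*(Dm/200)^2
Am = pi*(36.4/200)^2 = 0.104062 m^2
V = 0.104062*7.4 = 0.7701 m^3

0.7701


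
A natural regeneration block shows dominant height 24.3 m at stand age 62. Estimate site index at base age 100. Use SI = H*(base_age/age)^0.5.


Formula: SI = H_dom * (base_age / age)^0.5
Age ratio = 100 / 62 = 1.6129
sqrt(age_ratio) = 1.27
SI = 24.3 * 1.27 = 30.9 m

30.9


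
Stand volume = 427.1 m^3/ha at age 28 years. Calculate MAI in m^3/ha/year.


Formula: MAI = Total Volume / Stand Age
MAI = 427.1 m^3/ha / 28 years
MAI = 15.25 m^3/ha/year

15.25


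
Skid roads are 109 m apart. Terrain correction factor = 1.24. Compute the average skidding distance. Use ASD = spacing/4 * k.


Formula: ASD = (spacing / 4) * correction
Uncorrected distance = spacing / 4 = 109 / 4 = 27.25 m
ASD = 27.25 * 1.24 = 34 m

34


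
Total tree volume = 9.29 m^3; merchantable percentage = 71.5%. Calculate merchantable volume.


Formula: MV = V_total * (merchantable_pct / 100)
Merchantable fraction = 71.5% / 100 = 0.715
MV = 9.29 m^3 * 0.715 = 6.642 m^3

6.642


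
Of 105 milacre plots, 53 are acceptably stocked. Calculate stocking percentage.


Formula: Stocking % = stocked plots / total plots * 100
Stocking = 53 / 105 * 100
Stocking = 0.5048 * 100 = 50.5%

50.5


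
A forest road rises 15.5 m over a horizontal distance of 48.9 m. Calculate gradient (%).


Formula: Gradient = rise / run * 100
Gradient = 15.5 / 48.9 * 100 = 31.7%

31.7


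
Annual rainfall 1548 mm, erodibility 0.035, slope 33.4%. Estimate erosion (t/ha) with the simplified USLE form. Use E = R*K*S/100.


Formula: E = R * K * S / 100  (simplified USLE)
R * K = 1548 * 0.035 = 54.18
E = 54.18 * 33.4 / 100 = 18.1 t/ha

18.1


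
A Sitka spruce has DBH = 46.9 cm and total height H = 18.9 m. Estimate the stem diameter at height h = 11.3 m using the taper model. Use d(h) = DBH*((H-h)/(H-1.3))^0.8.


Taper: d(h) = DBH * ((H - h) / (H - 1.3))^0.8
Numerator = H - h = 18.9 - 11.3 = 7.6 m
Denominator = H - 1.3 = 18.9 - 1.3 = 17.6 m
Ratio = 7.6 / 17.6 = 0.43182
d = 46.9 * 0.43182^0.8 = 24.0 cm

24.0


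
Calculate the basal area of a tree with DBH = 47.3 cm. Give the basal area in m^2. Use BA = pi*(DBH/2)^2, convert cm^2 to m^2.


Formula: BA = pi * (DBH/2)^2 / 10000  (cm^2 to m^2)
Radius = DBH/2 = 47.3/2 = 23.65 cm
BA = pi * 23.65^2 / 10000
   = 1757.1635 cm^2 / 10000
   = 0.1757 m^2

0.1757


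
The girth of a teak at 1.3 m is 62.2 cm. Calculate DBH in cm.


Formula: DBH = C / pi
DBH = 62.2 / pi
pi = 3.14159...
DBH = 19.8 cm

19.8


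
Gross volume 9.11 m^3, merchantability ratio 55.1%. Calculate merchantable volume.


Formula: MV = V_total * (merchantable_pct / 100)
Merchantable fraction = 55.1% / 100 = 0.551
MV = 9.11 m^3 * 0.551 = 5.02 m^3

5.02


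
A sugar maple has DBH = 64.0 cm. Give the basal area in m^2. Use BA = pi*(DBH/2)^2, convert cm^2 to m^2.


Formula: BA = pi * (DBH/2)^2 / 10000  (cm^2 to m^2)
Radius = DBH/2 = 64.0/2 = 32.0 cm
BA = pi * 32.0^2 / 10000
   = 3216.9909 cm^2 / 10000
   = 0.3217 m^2

0.3217


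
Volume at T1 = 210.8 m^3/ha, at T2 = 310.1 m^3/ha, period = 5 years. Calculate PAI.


Formula: PAI = (V_T2 - V_T1) / (T2 - T1)
Volume increment = 310.1 - 210.8 = 99.3 m^3/ha
PAI = 99.3 / 5 = 19.86 m^3/ha/year

19.86


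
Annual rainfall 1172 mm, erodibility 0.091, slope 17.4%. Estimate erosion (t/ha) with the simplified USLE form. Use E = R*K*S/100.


Formula: E = R * K * S / 100  (simplified USLE)
R * K = 1172 * 0.091 = 106.652
E = 106.652 * 17.4 / 100 = 18.56 t/ha

18.56


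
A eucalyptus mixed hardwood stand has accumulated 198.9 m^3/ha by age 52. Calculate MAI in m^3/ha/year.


Formula: MAI = Total Volume / Stand Age
MAI = 198.9 m^3/ha / 52 years
MAI = 3.83 m^3/ha/year

3.83


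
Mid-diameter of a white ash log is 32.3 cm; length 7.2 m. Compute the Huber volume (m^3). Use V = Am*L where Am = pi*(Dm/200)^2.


Huber: V = Am * L,  Am = pi*(Dm/200)^2
Am = pi*(32.3/200)^2 = 0.08194 m^2
V = 0.08194*7.2 = 0.59 m^3

0.59


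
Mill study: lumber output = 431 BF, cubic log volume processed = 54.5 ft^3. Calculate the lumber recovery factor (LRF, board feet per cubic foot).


Formula: LRF = Lumber Output (BF) / Log Input (ft^3)
LRF = 431 BF / 54.5 ft^3
LRF = 7.91 BF/ft^3

7.91


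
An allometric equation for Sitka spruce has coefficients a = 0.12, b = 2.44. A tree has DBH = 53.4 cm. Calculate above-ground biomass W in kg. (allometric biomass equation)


Formula: W = a * DBH^b  (allometric power law)
DBH^b = 53.4^2.44 = 16413.4799
W = 0.12 * 16413.4799 = 1969.6 kg

1969.6


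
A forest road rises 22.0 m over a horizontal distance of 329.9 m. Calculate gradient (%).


Formula: Gradient = rise / run * 100
Gradient = 22.0 / 329.9 * 100 = 6.7%

6.7


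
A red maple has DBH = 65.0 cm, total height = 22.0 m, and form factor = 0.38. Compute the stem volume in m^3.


Formula: V = pi * (DBH/200)^2 * H * ff
Radius = DBH/200 = 65.0/200 = 0.325 m
Radius^2 = 0.325^2 = 0.105625 m^2
V = pi * 0.105625 * 22.0 * 0.38
V = 2.774 m^3

2.774


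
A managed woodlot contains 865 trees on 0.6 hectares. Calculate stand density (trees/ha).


Formula: Stand Density = N_trees / Area_ha
Density = 865 trees / 0.6 ha
Density = 1442 trees/ha

1442


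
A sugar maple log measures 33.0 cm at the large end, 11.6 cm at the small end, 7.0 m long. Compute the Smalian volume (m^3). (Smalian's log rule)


Smalian: V = (A1 + A2)/2 * L,  A = pi*(D/200)^2
A1 = pi*(33.0/200)^2 = 0.08553 m^2
A2 = pi*(11.6/200)^2 = 0.010568 m^2
V = (0.08553+0.010568)/2*7.0 = 0.3363 m^3

0.3363


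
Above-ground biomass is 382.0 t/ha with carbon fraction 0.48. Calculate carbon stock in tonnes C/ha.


Formula: Carbon Stock = Biomass * Carbon Fraction
C = 382.0 t/ha * 0.48
C = 183.4 t C/ha

183.4


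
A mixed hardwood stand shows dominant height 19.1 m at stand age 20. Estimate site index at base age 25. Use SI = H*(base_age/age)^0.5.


Formula: SI = H_dom * (base_age / age)^0.5
Age ratio = 25 / 20 = 1.25
sqrt(age_ratio) = 1.11803
SI = 19.1 * 1.11803 = 21.4 m

21.4


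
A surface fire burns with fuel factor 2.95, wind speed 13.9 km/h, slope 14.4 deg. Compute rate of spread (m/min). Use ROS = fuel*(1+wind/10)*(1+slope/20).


Formula: ROS = fuel * (1 + wind/10) * (1 + slope/20)
Wind factor = 1 + 13.9/10 = 2.39
Slope factor = 1 + 14.4/20 = 1.72
ROS = 2.95 * 2.39 * 1.72 = 12.13 m/min

12.13


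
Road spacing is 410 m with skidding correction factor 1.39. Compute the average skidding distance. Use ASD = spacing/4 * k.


Formula: ASD = (spacing / 4) * correction
Uncorrected distance = spacing / 4 = 410 / 4 = 102.5 m
ASD = 102.5 * 1.39 = 142 m

142


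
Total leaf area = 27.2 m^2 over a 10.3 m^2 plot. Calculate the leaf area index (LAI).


Formula: LAI = total leaf area / ground area  (dimensionless)
LAI = 27.2 m^2 / 10.3 m^2
LAI = 2.64

2.64


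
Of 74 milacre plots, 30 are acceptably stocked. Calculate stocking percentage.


Formula: Stocking % = stocked plots / total plots * 100
Stocking = 30 / 74 * 100
Stocking = 0.4054 * 100 = 40.5%

40.5


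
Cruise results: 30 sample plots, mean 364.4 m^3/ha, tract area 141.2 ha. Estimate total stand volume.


Formula: Total Volume = Mean Volume per ha * Total Area
Total Volume = 364.4 m^3/ha * 141.2 ha
Total Volume = 51453 m^3

51453


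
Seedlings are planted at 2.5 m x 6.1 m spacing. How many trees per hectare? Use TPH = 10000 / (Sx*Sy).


Formula: TPH = 10000 m^2/ha / (spacing_x * spacing_y)
Area per tree = 2.5 m * 6.1 m = 15.25 m^2
TPH = 10000 / 15.25 = 656 trees/ha

656


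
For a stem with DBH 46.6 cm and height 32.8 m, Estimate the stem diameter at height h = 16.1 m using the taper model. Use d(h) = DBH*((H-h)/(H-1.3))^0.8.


Taper: d(h) = DBH * ((H - h) / (H - 1.3))^0.8
Numerator = H - h = 32.8 - 16.1 = 16.7 m
Denominator = H - 1.3 = 32.8 - 1.3 = 31.5 m
Ratio = 16.7 / 31.5 = 0.53016
d = 46.6 * 0.53016^0.8 = 28.0 cm

28.0


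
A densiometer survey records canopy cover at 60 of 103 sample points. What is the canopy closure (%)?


Formula: Canopy closure = covered points / total points * 100
Closure = 60 / 103 * 100
Closure = 0.5825 * 100 = 58.3%

58.3


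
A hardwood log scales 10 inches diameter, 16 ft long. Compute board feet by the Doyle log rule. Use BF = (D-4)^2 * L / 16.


Doyle: BF = (D - 4)^2 * L / 16
Adjusted diameter = 10 - 4 = 6 in
(D-4)^2 = 6^2 = 36
BF = 36 * 16 / 16 = 36 BF

36


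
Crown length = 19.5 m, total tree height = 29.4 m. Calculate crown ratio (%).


Formula: Crown Ratio = (Crown Length / Total Height) * 100
CR = (19.5 m / 29.4 m) * 100
CR = 0.6633 * 100 = 66.3%

66.3


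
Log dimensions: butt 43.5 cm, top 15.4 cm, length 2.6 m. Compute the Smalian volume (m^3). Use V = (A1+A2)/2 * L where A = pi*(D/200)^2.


Smalian: V = (A1 + A2)/2 * L,  A = pi*(D/200)^2
A1 = pi*(43.5/200)^2 = 0.148617 m^2
A2 = pi*(15.4/200)^2 = 0.018627 m^2
V = (0.148617+0.018627)/2*2.6 = 0.2174 m^3

0.2174


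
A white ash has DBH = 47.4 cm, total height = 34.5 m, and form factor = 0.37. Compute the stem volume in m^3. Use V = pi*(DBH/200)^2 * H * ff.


Formula: V = pi * (DBH/200)^2 * H * ff
Radius = DBH/200 = 47.4/200 = 0.237 m
Radius^2 = 0.237^2 = 0.056169 m^2
V = pi * 0.056169 * 34.5 * 0.37
V = 2.253 m^3

2.253


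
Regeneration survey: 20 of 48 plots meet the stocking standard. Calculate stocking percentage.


Formula: Stocking % = stocked plots / total plots * 100
Stocking = 20 / 48 * 100
Stocking = 0.4167 * 100 = 41.7%

41.7


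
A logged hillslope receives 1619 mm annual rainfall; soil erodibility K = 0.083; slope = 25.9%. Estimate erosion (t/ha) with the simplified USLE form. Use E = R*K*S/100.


Formula: E = R * K * S / 100  (simplified USLE)
R * K = 1619 * 0.083 = 134.377
E = 134.377 * 25.9 / 100 = 34.8 t/ha

34.8


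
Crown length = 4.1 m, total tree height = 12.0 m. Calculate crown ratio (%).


Formula: Crown Ratio = (Crown Length / Total Height) * 100
CR = (4.1 m / 12.0 m) * 100
CR = 0.3417 * 100 = 34.2%

34.2


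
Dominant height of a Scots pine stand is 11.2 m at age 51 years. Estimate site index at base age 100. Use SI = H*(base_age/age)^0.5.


Formula: SI = H_dom * (base_age / age)^0.5
Age ratio = 100 / 51 = 1.96078
sqrt(age_ratio) = 1.40028
SI = 11.2 * 1.40028 = 15.7 m

15.7


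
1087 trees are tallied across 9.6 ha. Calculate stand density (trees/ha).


Formula: Stand Density = N_trees / Area_ha
Density = 1087 trees / 9.6 ha
Density = 113 trees/ha

113


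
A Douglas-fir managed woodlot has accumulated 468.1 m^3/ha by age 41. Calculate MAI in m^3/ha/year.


Formula: MAI = Total Volume / Stand Age
MAI = 468.1 m^3/ha / 41 years
MAI = 11.42 m^3/ha/year

11.42


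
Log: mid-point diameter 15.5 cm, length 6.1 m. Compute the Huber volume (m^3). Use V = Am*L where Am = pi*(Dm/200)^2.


Huber: V = Am * L,  Am = pi*(Dm/200)^2
Am = pi*(15.5/200)^2 = 0.018869 m^2
V = 0.018869*6.1 = 0.1151 m^3

0.1151


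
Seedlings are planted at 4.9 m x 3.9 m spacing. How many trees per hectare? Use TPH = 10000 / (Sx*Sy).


Formula: TPH = 10000 m^2/ha / (spacing_x * spacing_y)
Area per tree = 4.9 m * 3.9 m = 19.11 m^2
TPH = 10000 / 19.11 = 523 trees/ha

523


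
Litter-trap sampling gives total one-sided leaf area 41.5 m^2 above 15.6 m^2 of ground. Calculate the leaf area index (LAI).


Formula: LAI = total leaf area / ground area  (dimensionless)
LAI = 41.5 m^2 / 15.6 m^2
LAI = 2.66

2.66


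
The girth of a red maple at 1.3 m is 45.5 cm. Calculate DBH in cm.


Formula: DBH = C / pi
DBH = 45.5 / pi
pi = 3.14159...
DBH = 14.5 cm

14.5


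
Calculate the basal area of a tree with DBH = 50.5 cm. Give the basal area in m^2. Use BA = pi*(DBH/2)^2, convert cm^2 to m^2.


Formula: BA = pi * (DBH/2)^2 / 10000  (cm^2 to m^2)
Radius = DBH/2 = 50.5/2 = 25.25 cm
BA = pi * 25.25^2 / 10000
   = 2002.9617 cm^2 / 10000
   = 0.2003 m^2

0.2003


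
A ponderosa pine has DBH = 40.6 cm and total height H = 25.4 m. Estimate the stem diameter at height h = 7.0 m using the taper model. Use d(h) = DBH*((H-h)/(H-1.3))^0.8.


Taper: d(h) = DBH * ((H - h) / (H - 1.3))^0.8
Numerator = H - h = 25.4 - 7.0 = 18.4 m
Denominator = H - 1.3 = 25.4 - 1.3 = 24.1 m
Ratio = 18.4 / 24.1 = 0.76349
d = 40.6 * 0.76349^0.8 = 32.7 cm

32.7


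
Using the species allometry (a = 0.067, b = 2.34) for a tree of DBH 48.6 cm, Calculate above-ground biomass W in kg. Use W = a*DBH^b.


Formula: W = a * DBH^b  (allometric power law)
DBH^b = 48.6^2.34 = 8845.632
W = 0.067 * 8845.632 = 592.7 kg

592.7


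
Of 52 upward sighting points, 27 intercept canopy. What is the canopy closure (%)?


Formula: Canopy closure = covered points / total points * 100
Closure = 27 / 52 * 100
Closure = 0.5192 * 100 = 51.9%

51.9


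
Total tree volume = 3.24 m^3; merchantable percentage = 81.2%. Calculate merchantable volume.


Formula: MV = V_total * (merchantable_pct / 100)
Merchantable fraction = 81.2% / 100 = 0.812
MV = 3.24 m^3 * 0.812 = 2.631 m^3

2.631


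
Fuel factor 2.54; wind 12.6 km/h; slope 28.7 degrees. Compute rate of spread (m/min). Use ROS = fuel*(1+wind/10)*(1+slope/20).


Formula: ROS = fuel * (1 + wind/10) * (1 + slope/20)
Wind factor = 1 + 12.6/10 = 2.26
Slope factor = 1 + 28.7/20 = 2.435
ROS = 2.54 * 2.26 * 2.435 = 13.98 m/min

13.98


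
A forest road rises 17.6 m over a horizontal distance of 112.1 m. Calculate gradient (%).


Formula: Gradient = rise / run * 100
Gradient = 17.6 / 112.1 * 100 = 15.7%

15.7


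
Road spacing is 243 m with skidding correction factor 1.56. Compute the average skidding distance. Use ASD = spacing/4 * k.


Formula: ASD = (spacing / 4) * correction
Uncorrected distance = spacing / 4 = 243 / 4 = 60.75 m
ASD = 60.75 * 1.56 = 95 m

95


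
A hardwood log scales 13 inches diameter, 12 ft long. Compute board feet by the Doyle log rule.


Doyle: BF = (D - 4)^2 * L / 16
Adjusted diameter = 13 - 4 = 9 in
(D-4)^2 = 9^2 = 81
BF = 81 * 12 / 16 = 61 BF

61


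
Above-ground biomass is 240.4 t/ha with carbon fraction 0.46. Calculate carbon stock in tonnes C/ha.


Formula: Carbon Stock = Biomass * Carbon Fraction
C = 240.4 t/ha * 0.46
C = 110.6 t C/ha

110.6


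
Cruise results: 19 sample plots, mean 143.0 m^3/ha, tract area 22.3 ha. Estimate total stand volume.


Formula: Total Volume = Mean Volume per ha * Total Area
Total Volume = 143.0 m^3/ha * 22.3 ha
Total Volume = 3189 m^3

3189


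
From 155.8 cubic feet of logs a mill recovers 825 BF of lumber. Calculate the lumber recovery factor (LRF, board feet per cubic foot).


Formula: LRF = Lumber Output (BF) / Log Input (ft^3)
LRF = 825 BF / 155.8 ft^3
LRF = 5.3 BF/ft^3

5.3


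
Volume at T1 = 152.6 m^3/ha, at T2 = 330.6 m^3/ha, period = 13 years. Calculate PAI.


Formula: PAI = (V_T2 - V_T1) / (T2 - T1)
Volume increment = 330.6 - 152.6 = 178.0 m^3/ha
PAI = 178.0 / 13 = 13.69 m^3/ha/year

13.69


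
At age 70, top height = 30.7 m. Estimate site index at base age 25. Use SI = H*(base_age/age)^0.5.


Formula: SI = H_dom * (base_age / age)^0.5
Age ratio = 25 / 70 = 0.35714
sqrt(age_ratio) = 0.59761
SI = 30.7 * 0.59761 = 18.3 m

18.3


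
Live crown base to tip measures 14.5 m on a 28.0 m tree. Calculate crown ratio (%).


Formula: Crown Ratio = (Crown Length / Total Height) * 100
CR = (14.5 m / 28.0 m) * 100
CR = 0.5179 * 100 = 51.8%

51.8


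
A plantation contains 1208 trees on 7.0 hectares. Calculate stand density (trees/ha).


Formula: Stand Density = N_trees / Area_ha
Density = 1208 trees / 7.0 ha
Density = 173 trees/ha

173


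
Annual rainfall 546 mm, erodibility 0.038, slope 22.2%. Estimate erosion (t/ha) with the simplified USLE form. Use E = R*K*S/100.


Formula: E = R * K * S / 100  (simplified USLE)
R * K = 546 * 0.038 = 20.748
E = 20.748 * 22.2 / 100 = 4.61 t/ha

4.61


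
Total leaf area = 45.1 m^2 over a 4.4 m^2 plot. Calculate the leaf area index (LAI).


Formula: LAI = total leaf area / ground area  (dimensionless)
LAI = 45.1 m^2 / 4.4 m^2
LAI = 10.25

10.25


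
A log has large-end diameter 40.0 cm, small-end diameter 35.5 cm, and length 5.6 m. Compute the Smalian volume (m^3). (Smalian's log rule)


Smalian: V = (A1 + A2)/2 * L,  A = pi*(D/200)^2
A1 = pi*(40.0/200)^2 = 0.125664 m^2
A2 = pi*(35.5/200)^2 = 0.09898 m^2
V = (0.125664+0.09898)/2*5.6 = 0.629 m^3

0.629


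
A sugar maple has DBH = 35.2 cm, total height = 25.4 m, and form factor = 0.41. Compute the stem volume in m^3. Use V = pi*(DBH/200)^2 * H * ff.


Formula: V = pi * (DBH/200)^2 * H * ff
Radius = DBH/200 = 35.2/200 = 0.176 m
Radius^2 = 0.176^2 = 0.030976 m^2
V = pi * 0.030976 * 25.4 * 0.41
V = 1.013 m^3

1.013


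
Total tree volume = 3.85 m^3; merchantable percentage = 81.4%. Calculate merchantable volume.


Formula: MV = V_total * (merchantable_pct / 100)
Merchantable fraction = 81.4% / 100 = 0.814
MV = 3.85 m^3 * 0.814 = 3.134 m^3

3.134


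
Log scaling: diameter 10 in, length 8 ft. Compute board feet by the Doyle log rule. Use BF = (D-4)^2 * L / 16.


Doyle: BF = (D - 4)^2 * L / 16
Adjusted diameter = 10 - 4 = 6 in
(D-4)^2 = 6^2 = 36
BF = 36 * 8 / 16 = 18 BF

18


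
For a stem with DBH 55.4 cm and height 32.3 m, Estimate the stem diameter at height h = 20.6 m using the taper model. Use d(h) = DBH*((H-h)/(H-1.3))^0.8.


Taper: d(h) = DBH * ((H - h) / (H - 1.3))^0.8
Numerator = H - h = 32.3 - 20.6 = 11.7 m
Denominator = H - 1.3 = 32.3 - 1.3 = 31.0 m
Ratio = 11.7 / 31.0 = 0.37742
d = 55.4 * 0.37742^0.8 = 25.4 cm

25.4


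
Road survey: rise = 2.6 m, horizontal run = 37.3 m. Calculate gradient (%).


Formula: Gradient = rise / run * 100
Gradient = 2.6 / 37.3 * 100 = 7.0%

7.0


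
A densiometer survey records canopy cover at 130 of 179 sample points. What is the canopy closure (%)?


Formula: Canopy closure = covered points / total points * 100
Closure = 130 / 179 * 100
Closure = 0.7263 * 100 = 72.6%

72.6


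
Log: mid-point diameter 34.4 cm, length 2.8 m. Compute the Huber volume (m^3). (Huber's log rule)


Huber: V = Am * L,  Am = pi*(Dm/200)^2
Am = pi*(34.4/200)^2 = 0.092941 m^2
V = 0.092941*2.8 = 0.2602 m^3

0.2602


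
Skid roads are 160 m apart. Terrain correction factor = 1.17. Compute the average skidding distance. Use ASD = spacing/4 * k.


Formula: ASD = (spacing / 4) * correction
Uncorrected distance = spacing / 4 = 160 / 4 = 40 m
ASD = 40 * 1.17 = 47 m

47


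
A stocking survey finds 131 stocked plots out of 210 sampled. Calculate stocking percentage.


Formula: Stocking % = stocked plots / total plots * 100
Stocking = 131 / 210 * 100
Stocking = 0.6238 * 100 = 62.4%

62.4


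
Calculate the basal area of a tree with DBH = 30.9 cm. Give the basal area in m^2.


Formula: BA = pi * (DBH/2)^2 / 10000  (cm^2 to m^2)
Radius = DBH/2 = 30.9/2 = 15.45 cm
BA = pi * 15.45^2 / 10000
   = 749.906 cm^2 / 10000
   = 0.075 m^2

0.075


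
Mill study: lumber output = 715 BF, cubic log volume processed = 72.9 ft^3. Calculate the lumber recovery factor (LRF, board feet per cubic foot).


Formula: LRF = Lumber Output (BF) / Log Input (ft^3)
LRF = 715 BF / 72.9 ft^3
LRF = 9.81 BF/ft^3

9.81


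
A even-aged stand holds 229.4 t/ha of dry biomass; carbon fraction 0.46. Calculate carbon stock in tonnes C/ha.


Formula: Carbon Stock = Biomass * Carbon Fraction
C = 229.4 t/ha * 0.46
C = 105.5 t C/ha

105.5


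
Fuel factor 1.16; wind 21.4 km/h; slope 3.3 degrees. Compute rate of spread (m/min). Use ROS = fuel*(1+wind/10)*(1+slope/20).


Formula: ROS = fuel * (1 + wind/10) * (1 + slope/20)
Wind factor = 1 + 21.4/10 = 3.14
Slope factor = 1 + 3.3/20 = 1.165
ROS = 1.16 * 3.14 * 1.165 = 4.24 m/min

4.24


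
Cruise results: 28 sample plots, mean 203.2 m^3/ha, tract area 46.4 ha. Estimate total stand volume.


Formula: Total Volume = Mean Volume per ha * Total Area
Total Volume = 203.2 m^3/ha * 46.4 ha
Total Volume = 9428 m^3

9428


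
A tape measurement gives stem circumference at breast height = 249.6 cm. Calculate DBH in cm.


Formula: DBH = C / pi
DBH = 249.6 / pi
pi = 3.14159...
DBH = 79.5 cm

79.5


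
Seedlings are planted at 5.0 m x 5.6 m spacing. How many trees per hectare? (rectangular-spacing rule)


Formula: TPH = 10000 m^2/ha / (spacing_x * spacing_y)
Area per tree = 5.0 m * 5.6 m = 28.0 m^2
TPH = 10000 / 28.0 = 357 trees/ha

357


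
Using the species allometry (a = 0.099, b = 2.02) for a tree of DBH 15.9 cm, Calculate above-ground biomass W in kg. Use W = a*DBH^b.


Formula: W = a * DBH^b  (allometric power law)
DBH^b = 15.9^2.02 = 267.1912
W = 0.099 * 267.1912 = 26.5 kg

26.5


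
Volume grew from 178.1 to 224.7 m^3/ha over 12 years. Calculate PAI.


Formula: PAI = (V_T2 - V_T1) / (T2 - T1)
Volume increment = 224.7 - 178.1 = 46.6 m^3/ha
PAI = 46.6 / 12 = 3.88 m^3/ha/year

3.88


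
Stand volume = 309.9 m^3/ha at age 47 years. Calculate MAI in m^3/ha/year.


Formula: MAI = Total Volume / Stand Age
MAI = 309.9 m^3/ha / 47 years
MAI = 6.59 m^3/ha/year

6.59


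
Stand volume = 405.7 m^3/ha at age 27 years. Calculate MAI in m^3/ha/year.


Formula: MAI = Total Volume / Stand Age
MAI = 405.7 m^3/ha / 27 years
MAI = 15.03 m^3/ha/year

15.03


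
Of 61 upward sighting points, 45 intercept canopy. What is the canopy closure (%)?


Formula: Canopy closure = covered points / total points * 100
Closure = 45 / 61 * 100
Closure = 0.7377 * 100 = 73.8%

73.8
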